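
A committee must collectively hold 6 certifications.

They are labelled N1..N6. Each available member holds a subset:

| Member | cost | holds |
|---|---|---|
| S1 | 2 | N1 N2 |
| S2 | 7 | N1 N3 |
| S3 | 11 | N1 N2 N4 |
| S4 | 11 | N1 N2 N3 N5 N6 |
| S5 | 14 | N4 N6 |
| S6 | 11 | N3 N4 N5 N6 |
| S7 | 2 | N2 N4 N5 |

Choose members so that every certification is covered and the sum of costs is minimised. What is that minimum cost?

13

S4, S7 together cover every certification (S4 ∪ S7 = {N1, N2, N3, N4, N5, N6}); total cost 11 + 2 = 13.
The greedy pick S7, S1, S4 costs 15; no covering selection beats 13.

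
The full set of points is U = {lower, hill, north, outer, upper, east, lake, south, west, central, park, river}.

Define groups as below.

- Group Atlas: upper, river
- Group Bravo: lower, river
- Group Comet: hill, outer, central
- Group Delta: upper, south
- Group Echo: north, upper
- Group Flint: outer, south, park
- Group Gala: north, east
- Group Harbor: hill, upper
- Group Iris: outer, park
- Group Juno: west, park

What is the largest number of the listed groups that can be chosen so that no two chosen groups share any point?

Bravo, Comet, Delta, Gala, Juno are pairwise disjoint (Bravo={lower,river}; Comet={hill,outer,central}; Delta={upper,south}; Gala={north,east}; Juno={west,park}).
Every remaining group overlaps one of these, and no 6 of the listed groups are pairwise disjoint, so 5 is the maximum.

5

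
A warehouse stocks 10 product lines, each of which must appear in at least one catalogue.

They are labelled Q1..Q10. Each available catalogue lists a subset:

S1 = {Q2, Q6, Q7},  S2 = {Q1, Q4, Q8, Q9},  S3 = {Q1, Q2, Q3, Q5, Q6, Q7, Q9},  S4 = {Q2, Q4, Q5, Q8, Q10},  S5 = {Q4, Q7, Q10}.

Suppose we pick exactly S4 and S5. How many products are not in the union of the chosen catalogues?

Union of S4, S5 = {Q2, Q4, Q5, Q7, Q8, Q10}.
Not covered: Q1, Q3, Q6, Q9 — 4 products.

4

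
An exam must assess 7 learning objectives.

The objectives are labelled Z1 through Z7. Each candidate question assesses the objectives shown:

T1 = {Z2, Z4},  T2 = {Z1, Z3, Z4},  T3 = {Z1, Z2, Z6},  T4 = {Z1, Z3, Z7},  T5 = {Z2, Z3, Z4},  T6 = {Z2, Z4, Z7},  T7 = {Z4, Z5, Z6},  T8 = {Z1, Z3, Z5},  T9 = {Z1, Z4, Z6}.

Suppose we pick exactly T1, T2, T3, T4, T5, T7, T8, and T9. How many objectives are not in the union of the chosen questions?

Union of T1, T2, T3, T4, T5, T7, T8, T9 = {Z1, Z2, Z3, Z4, Z5, Z6, Z7} — that's every objective, so 0 are uncovered.

0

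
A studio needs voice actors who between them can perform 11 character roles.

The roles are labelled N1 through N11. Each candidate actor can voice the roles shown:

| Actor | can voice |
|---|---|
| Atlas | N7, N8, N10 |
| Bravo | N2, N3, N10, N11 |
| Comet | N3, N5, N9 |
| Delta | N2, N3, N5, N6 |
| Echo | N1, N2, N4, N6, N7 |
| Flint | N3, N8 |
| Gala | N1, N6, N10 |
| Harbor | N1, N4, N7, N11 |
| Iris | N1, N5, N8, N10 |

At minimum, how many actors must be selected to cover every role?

Atlas and Bravo and Comet and Echo together: Atlas ∪ Bravo ∪ Comet ∪ Echo = {N1, N2, N3, N4, N5, N6, N7, N8, N9, N10, N11} — every role is covered.
No 3 of the 9 actors cover everything (all 84 combinations miss at least one role), so 4 is optimal.

4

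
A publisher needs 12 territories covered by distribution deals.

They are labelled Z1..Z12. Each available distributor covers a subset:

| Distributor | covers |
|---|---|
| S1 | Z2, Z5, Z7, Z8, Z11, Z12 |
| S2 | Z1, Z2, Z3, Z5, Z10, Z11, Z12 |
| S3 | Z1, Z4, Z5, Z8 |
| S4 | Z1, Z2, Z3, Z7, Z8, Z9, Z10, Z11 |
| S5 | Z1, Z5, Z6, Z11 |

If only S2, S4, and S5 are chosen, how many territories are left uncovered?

1

Union of S2, S4, S5 = {Z1, Z2, Z3, Z5, Z6, Z7, Z8, Z9, Z10, Z11, Z12}.
Not covered: Z4 — 1 territory.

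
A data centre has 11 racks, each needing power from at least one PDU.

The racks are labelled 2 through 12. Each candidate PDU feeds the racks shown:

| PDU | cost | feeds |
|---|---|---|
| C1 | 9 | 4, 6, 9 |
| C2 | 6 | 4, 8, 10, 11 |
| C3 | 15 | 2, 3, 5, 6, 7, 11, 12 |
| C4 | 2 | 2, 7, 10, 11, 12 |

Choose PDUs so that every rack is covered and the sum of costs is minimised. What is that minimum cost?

30

C1, C2, C3 together cover every rack (C1 ∪ C2 ∪ C3 = {2, 3, 4, 5, 6, 7, 8, 9, 10, 11, 12}); total cost 9 + 6 + 15 = 30.
The greedy pick C4, C1, C2, C3 costs 32; no covering selection beats 30.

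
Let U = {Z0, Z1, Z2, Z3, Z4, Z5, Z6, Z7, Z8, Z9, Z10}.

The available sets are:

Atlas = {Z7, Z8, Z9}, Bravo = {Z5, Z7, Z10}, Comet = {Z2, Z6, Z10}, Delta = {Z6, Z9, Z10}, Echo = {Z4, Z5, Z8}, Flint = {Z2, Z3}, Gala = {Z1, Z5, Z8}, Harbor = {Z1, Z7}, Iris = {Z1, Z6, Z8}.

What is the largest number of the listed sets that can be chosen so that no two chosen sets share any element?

Delta, Echo, Flint, Harbor are pairwise disjoint (Delta={Z6,Z9,Z10}; Echo={Z4,Z5,Z8}; Flint={Z2,Z3}; Harbor={Z1,Z7}).
Every remaining set overlaps one of these, and no 5 of the listed sets are pairwise disjoint, so 4 is the maximum.

4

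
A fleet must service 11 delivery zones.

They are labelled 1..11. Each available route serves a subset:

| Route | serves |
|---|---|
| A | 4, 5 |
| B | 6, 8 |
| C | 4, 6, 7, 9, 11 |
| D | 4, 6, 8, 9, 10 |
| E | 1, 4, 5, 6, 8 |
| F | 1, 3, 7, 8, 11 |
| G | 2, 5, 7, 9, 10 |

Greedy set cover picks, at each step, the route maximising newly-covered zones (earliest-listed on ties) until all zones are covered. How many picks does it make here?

Greedy: pick C (covers 5 new) → pick E (covers 3 new) → pick G (covers 2 new) → pick F (covers 1 new). Total picks: 4.
(The true minimum cover uses only 3 routes, so greedy is not optimal here.)

4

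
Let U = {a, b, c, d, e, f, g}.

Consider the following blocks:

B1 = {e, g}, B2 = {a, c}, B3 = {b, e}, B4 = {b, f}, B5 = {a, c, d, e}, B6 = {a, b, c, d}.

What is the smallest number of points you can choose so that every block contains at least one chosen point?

3

The 3 points {b, c, e} hit every block.
The blocks B1, B2, B4 are pairwise disjoint, so any hitting set needs a separate point for each — at least 3. Hence 3 is optimal.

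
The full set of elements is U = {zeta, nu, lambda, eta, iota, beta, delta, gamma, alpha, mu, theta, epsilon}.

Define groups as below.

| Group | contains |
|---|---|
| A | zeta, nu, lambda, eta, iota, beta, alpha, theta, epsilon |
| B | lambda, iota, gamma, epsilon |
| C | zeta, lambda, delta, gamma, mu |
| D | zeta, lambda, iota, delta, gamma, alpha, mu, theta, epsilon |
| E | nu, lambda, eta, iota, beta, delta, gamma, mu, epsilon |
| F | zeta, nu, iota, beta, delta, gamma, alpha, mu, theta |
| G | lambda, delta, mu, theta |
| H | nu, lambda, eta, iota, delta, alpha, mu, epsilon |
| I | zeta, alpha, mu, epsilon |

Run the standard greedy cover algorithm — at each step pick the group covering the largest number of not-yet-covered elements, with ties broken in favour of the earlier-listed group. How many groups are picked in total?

Greedy: pick A (covers 9 new) → pick C (covers 3 new). Total picks: 2.

2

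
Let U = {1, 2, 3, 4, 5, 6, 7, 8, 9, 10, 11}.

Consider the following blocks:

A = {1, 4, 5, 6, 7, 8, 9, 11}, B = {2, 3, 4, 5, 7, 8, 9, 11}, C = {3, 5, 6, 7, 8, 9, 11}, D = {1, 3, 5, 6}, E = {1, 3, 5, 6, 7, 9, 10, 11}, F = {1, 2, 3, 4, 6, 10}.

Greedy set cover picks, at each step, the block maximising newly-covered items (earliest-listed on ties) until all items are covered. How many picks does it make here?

Greedy: pick A (covers 8 new) → pick F (covers 3 new). Total picks: 2.

2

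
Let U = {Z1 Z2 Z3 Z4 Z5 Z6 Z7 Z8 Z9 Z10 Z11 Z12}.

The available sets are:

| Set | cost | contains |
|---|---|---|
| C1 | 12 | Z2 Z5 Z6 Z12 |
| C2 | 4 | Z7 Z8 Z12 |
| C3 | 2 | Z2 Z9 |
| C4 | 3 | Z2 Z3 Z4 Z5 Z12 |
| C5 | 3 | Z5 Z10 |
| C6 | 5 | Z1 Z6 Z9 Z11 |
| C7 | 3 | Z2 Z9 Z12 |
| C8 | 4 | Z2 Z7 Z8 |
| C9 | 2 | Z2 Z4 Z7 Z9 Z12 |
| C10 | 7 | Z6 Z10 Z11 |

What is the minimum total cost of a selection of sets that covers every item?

15

C2, C4, C5, C6 together cover every item (C2 ∪ C4 ∪ C5 ∪ C6 = {Z1, Z2, Z3, Z4, Z5, Z6, Z7, Z8, Z9, Z10, Z11, Z12}); total cost 4 + 3 + 3 + 5 = 15.
The greedy pick C9, C4, C6, C5, C2 costs 17; no covering selection beats 15.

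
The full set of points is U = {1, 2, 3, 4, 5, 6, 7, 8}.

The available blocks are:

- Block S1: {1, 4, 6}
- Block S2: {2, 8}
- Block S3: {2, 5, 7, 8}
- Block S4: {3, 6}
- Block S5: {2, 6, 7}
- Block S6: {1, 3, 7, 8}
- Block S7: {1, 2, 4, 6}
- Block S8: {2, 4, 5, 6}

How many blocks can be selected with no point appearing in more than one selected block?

2

S1, S2 are pairwise disjoint (S1={1,4,6}; S2={2,8}).
Every remaining block overlaps one of these, and no 3 of the listed blocks are pairwise disjoint, so 2 is the maximum.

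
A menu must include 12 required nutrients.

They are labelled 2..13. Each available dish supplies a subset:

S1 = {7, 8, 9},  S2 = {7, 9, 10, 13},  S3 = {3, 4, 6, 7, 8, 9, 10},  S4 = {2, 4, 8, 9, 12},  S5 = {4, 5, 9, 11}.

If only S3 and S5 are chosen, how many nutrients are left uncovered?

3

Union of S3, S5 = {3, 4, 5, 6, 7, 8, 9, 10, 11}.
Not covered: 2, 12, 13 — 3 nutrients.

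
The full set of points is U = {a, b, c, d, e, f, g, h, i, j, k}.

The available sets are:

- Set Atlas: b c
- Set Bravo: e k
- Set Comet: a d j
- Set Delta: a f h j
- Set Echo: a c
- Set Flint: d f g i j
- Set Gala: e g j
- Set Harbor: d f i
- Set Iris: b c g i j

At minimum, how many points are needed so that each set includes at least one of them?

4

T = {c, d, e, h} meets every set (each contains at least one member of T), and |T| = 4.
No choice of 3 points meets every set, so 4 is the minimum.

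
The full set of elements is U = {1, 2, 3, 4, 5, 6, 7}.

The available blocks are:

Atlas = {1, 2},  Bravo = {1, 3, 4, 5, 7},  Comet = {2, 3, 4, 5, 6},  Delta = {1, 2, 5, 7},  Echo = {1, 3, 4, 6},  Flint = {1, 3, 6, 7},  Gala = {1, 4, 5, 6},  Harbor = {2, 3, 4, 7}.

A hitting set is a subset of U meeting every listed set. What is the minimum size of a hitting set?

H = {1, 4} meets every block (each contains at least one member of H), and |H| = 2.
No single element lies in every block, so at least 2 are needed and 2 is optimal.

2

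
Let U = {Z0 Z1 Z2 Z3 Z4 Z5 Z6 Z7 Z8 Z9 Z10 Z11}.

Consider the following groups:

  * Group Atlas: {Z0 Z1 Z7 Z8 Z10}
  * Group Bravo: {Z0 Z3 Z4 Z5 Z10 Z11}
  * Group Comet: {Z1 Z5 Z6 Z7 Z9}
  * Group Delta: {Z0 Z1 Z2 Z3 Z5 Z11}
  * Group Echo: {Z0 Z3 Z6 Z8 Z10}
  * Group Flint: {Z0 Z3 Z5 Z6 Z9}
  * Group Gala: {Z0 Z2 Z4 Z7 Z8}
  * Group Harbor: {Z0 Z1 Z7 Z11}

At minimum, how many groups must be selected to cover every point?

3

Take {Bravo, Comet, Gala}. Their union is {Z0, Z1, Z2, Z3, Z4, Z5, Z6, Z7, Z8, Z9, Z10, Z11}, which is all 12 points.
No 2 of the 8 groups cover everything (all 28 combinations miss at least one point), so 3 is optimal.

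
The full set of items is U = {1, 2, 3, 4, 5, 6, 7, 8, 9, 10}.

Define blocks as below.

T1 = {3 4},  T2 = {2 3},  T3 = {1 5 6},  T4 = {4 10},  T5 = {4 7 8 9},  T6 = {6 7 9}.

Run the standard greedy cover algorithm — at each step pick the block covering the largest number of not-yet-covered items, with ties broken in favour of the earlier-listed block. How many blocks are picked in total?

Greedy: pick T5 (covers 4 new) → pick T3 (covers 3 new) → pick T2 (covers 2 new) → pick T4 (covers 1 new). Total picks: 4.

4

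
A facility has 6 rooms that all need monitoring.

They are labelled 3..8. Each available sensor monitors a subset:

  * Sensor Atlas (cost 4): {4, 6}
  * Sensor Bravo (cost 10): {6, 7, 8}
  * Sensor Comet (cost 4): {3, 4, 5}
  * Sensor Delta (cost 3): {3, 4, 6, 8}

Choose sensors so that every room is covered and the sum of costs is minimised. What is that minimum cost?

Bravo, Comet together cover every room (Bravo ∪ Comet = {3, 4, 5, 6, 7, 8}); total cost 10 + 4 = 14.
The greedy pick Delta, Comet, Bravo costs 17; no covering selection beats 14.

14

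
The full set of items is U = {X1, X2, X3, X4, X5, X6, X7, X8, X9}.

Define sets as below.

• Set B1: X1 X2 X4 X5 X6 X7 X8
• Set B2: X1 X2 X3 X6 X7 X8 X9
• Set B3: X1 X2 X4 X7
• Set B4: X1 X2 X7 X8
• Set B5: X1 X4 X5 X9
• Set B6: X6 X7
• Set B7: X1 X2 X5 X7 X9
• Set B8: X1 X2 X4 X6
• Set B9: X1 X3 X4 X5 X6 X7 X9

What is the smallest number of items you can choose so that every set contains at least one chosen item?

2

The 2 items {X4, X7} hit every set.
The sets B5, B6 are pairwise disjoint, so any hitting set needs a separate item for each — at least 2. Hence 2 is optimal.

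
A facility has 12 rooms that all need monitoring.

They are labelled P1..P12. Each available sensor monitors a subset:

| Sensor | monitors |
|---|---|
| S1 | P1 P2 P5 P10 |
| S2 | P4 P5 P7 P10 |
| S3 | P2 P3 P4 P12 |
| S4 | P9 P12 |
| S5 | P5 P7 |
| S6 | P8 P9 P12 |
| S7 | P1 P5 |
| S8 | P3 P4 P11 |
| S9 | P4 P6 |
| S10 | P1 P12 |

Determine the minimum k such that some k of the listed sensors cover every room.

Take {S1, S2, S6, S8, S9}. Their union is {P1, P2, P3, P4, P5, P6, P7, P8, P9, P10, P11, P12}, which is all 12 rooms.
No 4 of the 10 sensors cover everything (all 210 combinations miss at least one room), so 5 is optimal.

5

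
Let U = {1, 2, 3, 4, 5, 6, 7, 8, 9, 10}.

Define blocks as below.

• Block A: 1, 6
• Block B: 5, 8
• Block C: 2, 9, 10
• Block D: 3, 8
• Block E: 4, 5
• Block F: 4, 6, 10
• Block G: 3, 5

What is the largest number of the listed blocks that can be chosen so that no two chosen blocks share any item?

4

A, C, D, E are pairwise disjoint (A={1,6}; C={2,9,10}; D={3,8}; E={4,5}).
Every remaining block overlaps one of these, and no 5 of the listed blocks are pairwise disjoint, so 4 is the maximum.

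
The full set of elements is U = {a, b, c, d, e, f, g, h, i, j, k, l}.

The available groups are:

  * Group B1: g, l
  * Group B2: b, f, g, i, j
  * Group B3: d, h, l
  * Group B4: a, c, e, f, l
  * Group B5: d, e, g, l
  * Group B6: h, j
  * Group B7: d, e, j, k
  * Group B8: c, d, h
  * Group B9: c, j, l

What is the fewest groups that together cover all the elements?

Take {B2, B4, B7, B8}. Their union is {a, b, c, d, e, f, g, h, i, j, k, l}, which is all 12 elements.
No 3 of the 9 groups cover everything (all 84 combinations miss at least one element), so 4 is optimal.

4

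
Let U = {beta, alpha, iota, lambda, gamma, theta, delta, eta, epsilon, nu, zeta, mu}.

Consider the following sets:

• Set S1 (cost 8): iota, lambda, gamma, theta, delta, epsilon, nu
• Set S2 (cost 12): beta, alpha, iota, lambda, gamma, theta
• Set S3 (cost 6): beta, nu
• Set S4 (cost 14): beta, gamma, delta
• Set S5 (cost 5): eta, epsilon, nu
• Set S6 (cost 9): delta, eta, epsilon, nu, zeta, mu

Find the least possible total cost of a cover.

S2, S6 together cover every element (S2 ∪ S6 = {beta, alpha, iota, lambda, gamma, theta, delta, eta, epsilon, nu, zeta, mu}); total cost 12 + 9 = 21.
The greedy pick S1, S6, S2 costs 29; no covering selection beats 21.

21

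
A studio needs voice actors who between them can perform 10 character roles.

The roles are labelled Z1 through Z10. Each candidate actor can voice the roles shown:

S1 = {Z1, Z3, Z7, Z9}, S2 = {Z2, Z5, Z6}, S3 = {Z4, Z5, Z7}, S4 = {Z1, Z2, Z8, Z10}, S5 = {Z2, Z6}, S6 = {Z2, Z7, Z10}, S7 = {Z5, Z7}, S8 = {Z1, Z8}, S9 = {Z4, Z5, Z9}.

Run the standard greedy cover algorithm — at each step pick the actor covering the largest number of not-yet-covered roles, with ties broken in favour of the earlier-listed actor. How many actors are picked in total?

4

Greedy: pick S1 (covers 4 new) → pick S2 (covers 3 new) → pick S4 (covers 2 new) → pick S3 (covers 1 new). Total picks: 4.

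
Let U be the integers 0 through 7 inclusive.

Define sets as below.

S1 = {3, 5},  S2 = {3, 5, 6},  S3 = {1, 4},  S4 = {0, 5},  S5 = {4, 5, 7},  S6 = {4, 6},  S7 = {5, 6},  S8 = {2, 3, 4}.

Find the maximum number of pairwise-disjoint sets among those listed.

2

S3, S7 are pairwise disjoint (S3={1,4}; S7={5,6}).
Every remaining set overlaps one of these, and no 3 of the listed sets are pairwise disjoint, so 2 is the maximum.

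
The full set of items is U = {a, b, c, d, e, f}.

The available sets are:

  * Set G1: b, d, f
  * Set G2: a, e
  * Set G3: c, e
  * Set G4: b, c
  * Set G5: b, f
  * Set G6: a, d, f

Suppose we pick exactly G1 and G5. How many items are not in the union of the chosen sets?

3

Union of G1, G5 = {b, d, f}.
Not covered: a, c, e — 3 items.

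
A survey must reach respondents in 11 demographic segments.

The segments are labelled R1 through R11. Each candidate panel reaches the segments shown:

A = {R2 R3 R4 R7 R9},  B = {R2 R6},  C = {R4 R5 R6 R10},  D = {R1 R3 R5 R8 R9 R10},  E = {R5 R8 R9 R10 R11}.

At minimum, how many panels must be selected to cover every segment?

4

Take {A, C, D, E}. Their union is {R1, R2, R3, R4, R5, R6, R7, R8, R9, R10, R11}, which is all 11 segments.
No 3 of the 5 panels cover everything (all 10 combinations miss at least one segment), so 4 is optimal.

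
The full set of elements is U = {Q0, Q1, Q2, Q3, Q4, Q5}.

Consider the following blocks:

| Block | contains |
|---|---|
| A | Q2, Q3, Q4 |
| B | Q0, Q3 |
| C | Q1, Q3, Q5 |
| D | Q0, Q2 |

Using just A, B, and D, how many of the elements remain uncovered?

2

Union of A, B, D = {Q0, Q2, Q3, Q4}.
Not covered: Q1, Q5 — 2 elements.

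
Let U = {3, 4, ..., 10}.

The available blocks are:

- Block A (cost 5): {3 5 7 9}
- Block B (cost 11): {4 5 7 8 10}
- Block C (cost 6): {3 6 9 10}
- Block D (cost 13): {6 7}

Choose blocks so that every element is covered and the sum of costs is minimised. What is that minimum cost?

B, C together cover every element (B ∪ C = {3, 4, 5, 6, 7, 8, 9, 10}); total cost 11 + 6 = 17.
The greedy pick A, C, B costs 22; no covering selection beats 17.

17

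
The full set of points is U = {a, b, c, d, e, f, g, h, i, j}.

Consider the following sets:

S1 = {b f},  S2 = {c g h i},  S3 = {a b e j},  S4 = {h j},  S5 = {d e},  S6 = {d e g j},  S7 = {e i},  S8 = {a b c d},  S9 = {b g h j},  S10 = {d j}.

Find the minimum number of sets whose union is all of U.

S1, S7, S8, and S9 cover everything between them: the union {a, b, c, d, e, f, g, h, i, j} is all of U.
No 3 of the 10 sets cover everything (all 120 combinations miss at least one point), so 4 is optimal.

4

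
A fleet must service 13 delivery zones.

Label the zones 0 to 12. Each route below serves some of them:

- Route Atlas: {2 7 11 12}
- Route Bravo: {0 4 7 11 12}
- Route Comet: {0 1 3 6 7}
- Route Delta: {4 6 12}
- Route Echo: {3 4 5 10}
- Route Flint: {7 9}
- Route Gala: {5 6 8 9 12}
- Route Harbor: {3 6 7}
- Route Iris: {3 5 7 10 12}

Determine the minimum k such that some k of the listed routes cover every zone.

4

Take {Atlas, Comet, Echo, Gala}. Their union is {0, 1, 2, 3, 4, 5, 6, 7, 8, 9, 10, 11, 12}, which is all 13 zones.
Only Atlas contains 2, so Atlas is forced; the remaining 9 zones need at least 3 more routes (each remaining route adds at most 4) — so at least 4 routes are needed, and 4 is optimal.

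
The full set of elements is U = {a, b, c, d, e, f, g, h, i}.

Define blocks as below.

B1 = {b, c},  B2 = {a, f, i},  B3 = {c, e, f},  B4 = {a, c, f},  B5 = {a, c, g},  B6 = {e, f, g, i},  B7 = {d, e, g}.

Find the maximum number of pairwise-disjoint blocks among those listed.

B1, B2, B7 are pairwise disjoint (B1={b,c}; B2={a,f,i}; B7={d,e,g}).
Every remaining block overlaps one of these, and no 4 of the listed blocks are pairwise disjoint, so 3 is the maximum.

3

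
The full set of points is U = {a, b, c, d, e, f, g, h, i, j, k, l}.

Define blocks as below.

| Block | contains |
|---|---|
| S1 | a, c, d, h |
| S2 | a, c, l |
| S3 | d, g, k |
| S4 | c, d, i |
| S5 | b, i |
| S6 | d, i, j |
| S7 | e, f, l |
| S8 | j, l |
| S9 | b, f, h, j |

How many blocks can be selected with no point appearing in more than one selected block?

S1, S5, S7 are pairwise disjoint (S1={a,c,d,h}; S5={b,i}; S7={e,f,l}).
Every remaining block overlaps one of these, and no 4 of the listed blocks are pairwise disjoint, so 3 is the maximum.

3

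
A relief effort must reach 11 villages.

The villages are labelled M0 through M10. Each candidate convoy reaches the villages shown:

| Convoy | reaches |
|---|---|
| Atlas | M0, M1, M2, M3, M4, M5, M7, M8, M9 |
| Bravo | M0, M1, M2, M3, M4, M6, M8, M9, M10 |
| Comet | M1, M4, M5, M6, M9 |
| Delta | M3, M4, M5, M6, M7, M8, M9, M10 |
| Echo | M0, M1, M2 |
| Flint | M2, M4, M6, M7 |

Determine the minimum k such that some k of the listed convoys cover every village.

2

Bravo and Delta together: Bravo ∪ Delta = {M0, M1, M2, M3, M4, M5, M6, M7, M8, M9, M10} — every village is covered.
No single convoy has all 11 villages (the largest, Atlas, has 9), so 2 is optimal.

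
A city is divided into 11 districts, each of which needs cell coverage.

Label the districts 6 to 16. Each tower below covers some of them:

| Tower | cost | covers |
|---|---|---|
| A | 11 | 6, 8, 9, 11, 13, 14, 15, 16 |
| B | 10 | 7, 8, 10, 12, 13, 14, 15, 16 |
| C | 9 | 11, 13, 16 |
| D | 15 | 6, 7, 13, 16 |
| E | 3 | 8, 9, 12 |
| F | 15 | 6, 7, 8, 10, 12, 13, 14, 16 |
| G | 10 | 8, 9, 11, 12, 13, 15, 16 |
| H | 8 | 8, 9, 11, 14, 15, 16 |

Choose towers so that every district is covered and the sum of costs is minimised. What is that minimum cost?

A, B together cover every district (A ∪ B = {6, 7, 8, 9, 10, 11, 12, 13, 14, 15, 16}); total cost 11 + 10 = 21.
The greedy pick E, B, A costs 24; no covering selection beats 21.

21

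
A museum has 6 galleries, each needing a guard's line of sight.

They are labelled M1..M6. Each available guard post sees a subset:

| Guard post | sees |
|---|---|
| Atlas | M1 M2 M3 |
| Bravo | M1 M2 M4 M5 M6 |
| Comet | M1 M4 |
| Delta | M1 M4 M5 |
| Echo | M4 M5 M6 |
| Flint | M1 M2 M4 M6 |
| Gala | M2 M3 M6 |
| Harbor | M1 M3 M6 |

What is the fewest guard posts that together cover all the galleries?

Take {Atlas, Bravo}. Their union is {M1, M2, M3, M4, M5, M6}, which is all 6 galleries.
No single guard post has all 6 galleries (the largest, Bravo, has 5), so 2 is optimal.

2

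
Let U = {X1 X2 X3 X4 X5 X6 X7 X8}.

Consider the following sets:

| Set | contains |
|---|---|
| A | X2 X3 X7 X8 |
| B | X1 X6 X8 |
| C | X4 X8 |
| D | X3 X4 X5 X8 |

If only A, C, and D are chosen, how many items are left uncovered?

Union of A, C, D = {X2, X3, X4, X5, X7, X8}.
Not covered: X1, X6 — 2 items.

2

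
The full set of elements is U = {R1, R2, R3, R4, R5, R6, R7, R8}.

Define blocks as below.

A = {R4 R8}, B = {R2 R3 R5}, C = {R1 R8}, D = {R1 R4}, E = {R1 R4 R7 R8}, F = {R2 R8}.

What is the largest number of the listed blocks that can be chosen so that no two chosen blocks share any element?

2

B, D are pairwise disjoint (B={R2,R3,R5}; D={R1,R4}).
Every remaining block overlaps one of these, and no 3 of the listed blocks are pairwise disjoint, so 2 is the maximum.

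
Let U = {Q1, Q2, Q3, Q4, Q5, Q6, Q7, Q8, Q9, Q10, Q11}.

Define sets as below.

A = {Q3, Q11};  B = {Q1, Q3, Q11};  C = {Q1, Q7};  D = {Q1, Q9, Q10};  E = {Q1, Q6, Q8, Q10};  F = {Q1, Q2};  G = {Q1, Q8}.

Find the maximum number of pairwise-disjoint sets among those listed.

2

A, C are pairwise disjoint (A={Q3,Q11}; C={Q1,Q7}).
Every remaining set overlaps one of these, and no 3 of the listed sets are pairwise disjoint, so 2 is the maximum.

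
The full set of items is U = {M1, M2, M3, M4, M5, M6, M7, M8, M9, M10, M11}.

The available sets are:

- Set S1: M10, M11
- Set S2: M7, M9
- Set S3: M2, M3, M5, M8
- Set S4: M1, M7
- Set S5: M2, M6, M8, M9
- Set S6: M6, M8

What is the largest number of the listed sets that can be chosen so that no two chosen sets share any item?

S1, S2, S3 are pairwise disjoint (S1={M10,M11}; S2={M7,M9}; S3={M2,M3,M5,M8}).
Every remaining set overlaps one of these, and no 4 of the listed sets are pairwise disjoint, so 3 is the maximum.

3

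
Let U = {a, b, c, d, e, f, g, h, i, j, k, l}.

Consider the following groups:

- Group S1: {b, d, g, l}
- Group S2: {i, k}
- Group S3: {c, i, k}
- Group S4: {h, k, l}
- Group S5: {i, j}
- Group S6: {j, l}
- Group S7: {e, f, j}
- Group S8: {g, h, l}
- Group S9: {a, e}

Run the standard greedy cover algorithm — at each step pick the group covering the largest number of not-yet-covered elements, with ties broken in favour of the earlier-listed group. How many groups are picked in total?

Greedy: pick S1 (covers 4 new) → pick S3 (covers 3 new) → pick S7 (covers 3 new) → pick S4 (covers 1 new) → pick S9 (covers 1 new). Total picks: 5.

5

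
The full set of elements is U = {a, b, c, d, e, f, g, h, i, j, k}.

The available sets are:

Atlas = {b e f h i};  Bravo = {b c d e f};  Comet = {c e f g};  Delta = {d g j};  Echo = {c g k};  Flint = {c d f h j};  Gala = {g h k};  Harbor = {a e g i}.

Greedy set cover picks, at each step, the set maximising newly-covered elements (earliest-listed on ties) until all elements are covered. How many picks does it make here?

4

Greedy: pick Atlas (covers 5 new) → pick Delta (covers 3 new) → pick Echo (covers 2 new) → pick Harbor (covers 1 new). Total picks: 4.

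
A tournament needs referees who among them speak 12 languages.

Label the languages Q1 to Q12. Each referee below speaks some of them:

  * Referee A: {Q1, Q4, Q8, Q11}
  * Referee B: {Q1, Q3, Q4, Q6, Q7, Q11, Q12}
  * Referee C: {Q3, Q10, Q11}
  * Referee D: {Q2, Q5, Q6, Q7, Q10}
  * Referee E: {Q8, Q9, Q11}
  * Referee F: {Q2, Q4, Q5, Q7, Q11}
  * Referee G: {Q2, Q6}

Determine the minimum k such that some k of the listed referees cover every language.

Take {B, D, E}. Their union is {Q1, Q2, Q3, Q4, Q5, Q6, Q7, Q8, Q9, Q10, Q11, Q12}, which is all 12 languages.
Only E contains Q9, so E is forced; the remaining 9 languages need at least 2 more referees (each remaining referee adds at most 6) — so at least 3 referees are needed, and 3 is optimal.

3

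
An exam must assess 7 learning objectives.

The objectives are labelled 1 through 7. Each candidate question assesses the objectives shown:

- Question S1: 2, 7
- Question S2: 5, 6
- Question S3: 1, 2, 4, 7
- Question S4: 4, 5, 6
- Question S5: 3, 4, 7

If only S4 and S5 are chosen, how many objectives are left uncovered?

Union of S4, S5 = {3, 4, 5, 6, 7}.
Not covered: 1, 2 — 2 objectives.

2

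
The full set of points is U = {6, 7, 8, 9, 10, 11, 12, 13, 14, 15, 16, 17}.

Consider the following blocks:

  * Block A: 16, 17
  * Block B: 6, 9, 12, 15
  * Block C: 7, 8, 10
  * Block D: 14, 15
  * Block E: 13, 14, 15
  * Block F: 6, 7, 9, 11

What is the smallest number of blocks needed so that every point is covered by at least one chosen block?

5

A, B, C, E, and F cover everything between them: the union {6, 7, 8, 9, 10, 11, 12, 13, 14, 15, 16, 17} is all of U.
No 4 of the 6 blocks cover everything (all 15 combinations miss at least one point), so 5 is optimal.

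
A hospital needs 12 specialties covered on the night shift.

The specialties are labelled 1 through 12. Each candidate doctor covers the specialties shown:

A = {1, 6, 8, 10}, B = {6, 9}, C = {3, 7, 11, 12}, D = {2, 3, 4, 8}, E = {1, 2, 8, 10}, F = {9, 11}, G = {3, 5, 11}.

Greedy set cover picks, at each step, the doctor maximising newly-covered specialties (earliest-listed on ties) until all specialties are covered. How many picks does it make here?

5

Greedy: pick A (covers 4 new) → pick C (covers 4 new) → pick D (covers 2 new) → pick B (covers 1 new) → pick G (covers 1 new). Total picks: 5.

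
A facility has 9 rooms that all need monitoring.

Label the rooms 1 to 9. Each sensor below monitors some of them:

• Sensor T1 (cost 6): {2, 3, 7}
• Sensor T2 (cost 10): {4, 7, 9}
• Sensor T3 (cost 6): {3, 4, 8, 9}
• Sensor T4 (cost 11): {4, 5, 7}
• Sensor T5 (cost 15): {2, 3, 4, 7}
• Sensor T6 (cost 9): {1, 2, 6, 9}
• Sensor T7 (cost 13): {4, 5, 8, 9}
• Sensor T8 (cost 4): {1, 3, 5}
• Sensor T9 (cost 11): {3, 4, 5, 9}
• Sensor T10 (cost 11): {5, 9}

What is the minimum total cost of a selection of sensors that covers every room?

T1, T3, T6, T8 together cover every room (T1 ∪ T3 ∪ T6 ∪ T8 = {1, 2, 3, 4, 5, 6, 7, 8, 9}); total cost 6 + 6 + 9 + 4 = 25.
No covering selection has total cost below 25.

25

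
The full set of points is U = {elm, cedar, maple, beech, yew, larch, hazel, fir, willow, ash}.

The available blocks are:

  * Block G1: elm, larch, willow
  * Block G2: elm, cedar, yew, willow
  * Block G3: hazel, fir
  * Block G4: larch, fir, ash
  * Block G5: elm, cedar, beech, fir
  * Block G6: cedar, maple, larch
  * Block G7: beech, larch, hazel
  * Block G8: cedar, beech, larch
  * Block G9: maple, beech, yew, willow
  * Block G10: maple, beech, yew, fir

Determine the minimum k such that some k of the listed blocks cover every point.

4

Take {G3, G4, G5, G9}. Their union is {elm, cedar, maple, beech, yew, larch, hazel, fir, willow, ash}, which is all 10 points.
No 3 of the 10 blocks cover everything (all 120 combinations miss at least one point), so 4 is optimal.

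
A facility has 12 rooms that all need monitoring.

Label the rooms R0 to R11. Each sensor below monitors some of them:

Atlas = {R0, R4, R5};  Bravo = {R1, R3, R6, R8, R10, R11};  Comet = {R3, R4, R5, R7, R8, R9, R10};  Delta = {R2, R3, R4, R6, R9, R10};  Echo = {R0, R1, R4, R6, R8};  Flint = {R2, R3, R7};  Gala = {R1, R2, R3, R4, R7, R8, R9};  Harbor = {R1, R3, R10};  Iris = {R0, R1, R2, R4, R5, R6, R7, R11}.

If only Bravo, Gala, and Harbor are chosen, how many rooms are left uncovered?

Union of Bravo, Gala, Harbor = {R1, R2, R3, R4, R6, R7, R8, R9, R10, R11}.
Not covered: R0, R5 — 2 rooms.

2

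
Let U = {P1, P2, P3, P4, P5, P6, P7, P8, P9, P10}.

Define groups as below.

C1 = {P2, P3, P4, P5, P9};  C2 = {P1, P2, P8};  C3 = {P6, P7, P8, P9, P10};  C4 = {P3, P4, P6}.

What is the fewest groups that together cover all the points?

3

C1 and C2 and C3 together: C1 ∪ C2 ∪ C3 = {P1, P2, P3, P4, P5, P6, P7, P8, P9, P10} — every point is covered.
Only C2 contains P1, so C2 is forced; the remaining 7 points need at least 2 more groups (each remaining group adds at most 4) — so at least 3 groups are needed, and 3 is optimal.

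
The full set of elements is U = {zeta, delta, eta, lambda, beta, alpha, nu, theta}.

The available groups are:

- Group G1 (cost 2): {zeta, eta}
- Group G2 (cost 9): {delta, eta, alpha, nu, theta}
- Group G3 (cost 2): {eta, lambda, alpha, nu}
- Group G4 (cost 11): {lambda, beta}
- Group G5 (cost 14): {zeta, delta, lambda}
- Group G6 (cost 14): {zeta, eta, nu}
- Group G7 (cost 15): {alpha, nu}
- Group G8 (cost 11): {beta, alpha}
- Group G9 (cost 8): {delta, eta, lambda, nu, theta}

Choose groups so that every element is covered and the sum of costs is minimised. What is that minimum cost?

21

G1, G8, G9 together cover every element (G1 ∪ G8 ∪ G9 = {zeta, delta, eta, lambda, beta, alpha, nu, theta}); total cost 2 + 11 + 8 = 21.
The greedy pick G3, G1, G9, G4 costs 23; no covering selection beats 21.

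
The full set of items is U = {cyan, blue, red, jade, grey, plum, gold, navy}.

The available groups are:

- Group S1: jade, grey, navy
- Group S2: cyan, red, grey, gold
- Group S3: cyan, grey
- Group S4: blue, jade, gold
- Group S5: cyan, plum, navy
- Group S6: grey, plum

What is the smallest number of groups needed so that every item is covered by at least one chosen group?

3

S2, S4, and S5 cover everything between them: the union {cyan, blue, red, jade, grey, plum, gold, navy} is all of U.
Only S4 contains blue, so S4 is forced; the remaining 5 items need at least 2 more groups (each remaining group adds at most 3) — so at least 3 groups are needed, and 3 is optimal.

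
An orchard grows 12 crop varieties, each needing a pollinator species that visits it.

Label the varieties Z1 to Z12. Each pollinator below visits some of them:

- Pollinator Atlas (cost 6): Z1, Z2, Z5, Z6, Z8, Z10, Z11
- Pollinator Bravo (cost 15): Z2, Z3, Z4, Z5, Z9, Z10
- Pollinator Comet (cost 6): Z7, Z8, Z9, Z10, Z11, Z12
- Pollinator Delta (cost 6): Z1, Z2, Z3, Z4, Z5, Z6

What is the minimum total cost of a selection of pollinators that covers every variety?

12

Comet, Delta together cover every variety (Comet ∪ Delta = {Z1, Z2, Z3, Z4, Z5, Z6, Z7, Z8, Z9, Z10, Z11, Z12}); total cost 6 + 6 = 12.
The greedy pick Atlas, Comet, Delta costs 18; no covering selection beats 12.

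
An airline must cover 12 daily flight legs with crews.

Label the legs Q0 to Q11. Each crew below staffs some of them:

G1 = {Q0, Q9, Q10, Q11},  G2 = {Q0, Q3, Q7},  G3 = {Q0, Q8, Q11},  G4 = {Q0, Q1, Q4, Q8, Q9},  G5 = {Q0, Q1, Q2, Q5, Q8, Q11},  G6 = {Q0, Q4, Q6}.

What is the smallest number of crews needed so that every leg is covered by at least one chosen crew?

Take {G1, G2, G5, G6}. Their union is {Q0, Q1, Q2, Q3, Q4, Q5, Q6, Q7, Q8, Q9, Q10, Q11}, which is all 12 legs.
Only G5 contains Q2, so G5 is forced; the remaining 6 legs need at least 3 more crews (each remaining crew adds at most 2) — so at least 4 crews are needed, and 4 is optimal.

4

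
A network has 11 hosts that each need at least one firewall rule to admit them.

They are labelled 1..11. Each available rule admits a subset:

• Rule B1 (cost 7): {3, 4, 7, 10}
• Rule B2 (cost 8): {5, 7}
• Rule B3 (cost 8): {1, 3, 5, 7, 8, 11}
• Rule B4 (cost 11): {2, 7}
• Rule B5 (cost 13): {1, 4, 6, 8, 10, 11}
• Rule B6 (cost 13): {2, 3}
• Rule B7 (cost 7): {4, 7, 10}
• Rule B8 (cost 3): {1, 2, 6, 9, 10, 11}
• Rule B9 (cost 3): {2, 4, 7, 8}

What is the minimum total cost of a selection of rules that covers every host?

14

B3, B8, B9 together cover every host (B3 ∪ B8 ∪ B9 = {1, 2, 3, 4, 5, 6, 7, 8, 9, 10, 11}); total cost 8 + 3 + 3 = 14.
No covering selection has total cost below 14.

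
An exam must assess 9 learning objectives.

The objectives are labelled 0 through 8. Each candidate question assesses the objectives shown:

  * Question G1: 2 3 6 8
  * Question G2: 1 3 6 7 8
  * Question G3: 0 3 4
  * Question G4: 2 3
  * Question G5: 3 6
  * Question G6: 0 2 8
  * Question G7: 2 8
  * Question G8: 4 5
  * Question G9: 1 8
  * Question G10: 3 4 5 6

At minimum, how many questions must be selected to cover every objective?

3

Take {G2, G6, G8}. Their union is {0, 1, 2, 3, 4, 5, 6, 7, 8}, which is all 9 objectives.
Only G2 contains 7, so G2 is forced; the remaining 4 objectives need at least 2 more questions (each remaining question adds at most 2) — so at least 3 questions are needed, and 3 is optimal.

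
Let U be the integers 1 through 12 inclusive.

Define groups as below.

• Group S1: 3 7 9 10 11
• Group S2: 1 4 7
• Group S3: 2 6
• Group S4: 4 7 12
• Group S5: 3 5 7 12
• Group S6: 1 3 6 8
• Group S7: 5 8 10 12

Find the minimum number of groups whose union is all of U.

S1 and S2 and S3 and S7 together: S1 ∪ S2 ∪ S3 ∪ S7 = {1, 2, 3, 4, 5, 6, 7, 8, 9, 10, 11, 12} — every element is covered.
Only S1 contains 9, so S1 is forced; the remaining 7 elements need at least 3 more groups (each remaining group adds at most 3) — so at least 4 groups are needed, and 4 is optimal.

4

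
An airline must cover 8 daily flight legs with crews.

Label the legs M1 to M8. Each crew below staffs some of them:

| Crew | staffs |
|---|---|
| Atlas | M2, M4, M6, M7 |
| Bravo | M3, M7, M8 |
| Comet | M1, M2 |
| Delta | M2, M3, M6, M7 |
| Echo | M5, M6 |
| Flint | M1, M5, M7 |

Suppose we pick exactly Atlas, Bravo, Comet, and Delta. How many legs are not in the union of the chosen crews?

Union of Atlas, Bravo, Comet, Delta = {M1, M2, M3, M4, M6, M7, M8}.
Not covered: M5 — 1 leg.

1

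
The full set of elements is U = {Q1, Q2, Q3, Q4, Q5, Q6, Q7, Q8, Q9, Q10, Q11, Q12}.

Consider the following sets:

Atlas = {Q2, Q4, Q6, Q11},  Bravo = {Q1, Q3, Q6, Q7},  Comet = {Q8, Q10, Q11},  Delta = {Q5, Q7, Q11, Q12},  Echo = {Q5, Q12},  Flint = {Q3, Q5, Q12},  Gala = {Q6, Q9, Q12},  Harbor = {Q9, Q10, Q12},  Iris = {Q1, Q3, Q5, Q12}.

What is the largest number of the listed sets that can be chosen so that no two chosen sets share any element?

3

Bravo, Comet, Echo are pairwise disjoint (Bravo={Q1,Q3,Q6,Q7}; Comet={Q8,Q10,Q11}; Echo={Q5,Q12}).
Every remaining set overlaps one of these, and no 4 of the listed sets are pairwise disjoint, so 3 is the maximum.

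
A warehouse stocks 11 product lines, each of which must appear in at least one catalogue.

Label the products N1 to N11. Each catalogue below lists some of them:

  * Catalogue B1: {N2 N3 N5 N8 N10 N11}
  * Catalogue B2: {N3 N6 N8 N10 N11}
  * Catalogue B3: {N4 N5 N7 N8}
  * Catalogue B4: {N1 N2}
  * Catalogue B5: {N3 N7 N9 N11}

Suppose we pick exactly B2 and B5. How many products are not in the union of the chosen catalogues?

Union of B2, B5 = {N3, N6, N7, N8, N9, N10, N11}.
Not covered: N1, N2, N4, N5 — 4 products.

4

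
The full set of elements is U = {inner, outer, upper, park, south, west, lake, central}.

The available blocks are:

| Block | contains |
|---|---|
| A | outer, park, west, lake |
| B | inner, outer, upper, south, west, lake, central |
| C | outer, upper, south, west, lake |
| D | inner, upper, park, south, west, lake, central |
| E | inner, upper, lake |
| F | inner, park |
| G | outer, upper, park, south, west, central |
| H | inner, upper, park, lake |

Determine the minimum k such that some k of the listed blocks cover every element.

2

B and G together: B ∪ G = {inner, outer, upper, park, south, west, lake, central} — every element is covered.
No single block has all 8 elements (the largest, B, has 7), so 2 is optimal.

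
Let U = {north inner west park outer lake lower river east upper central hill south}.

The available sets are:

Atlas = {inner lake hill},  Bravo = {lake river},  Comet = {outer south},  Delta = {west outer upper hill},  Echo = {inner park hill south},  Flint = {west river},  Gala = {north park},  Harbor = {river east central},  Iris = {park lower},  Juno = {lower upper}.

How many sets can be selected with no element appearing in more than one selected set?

5

Atlas, Comet, Flint, Gala, Juno are pairwise disjoint (Atlas={inner,lake,hill}; Comet={outer,south}; Flint={west,river}; Gala={north,park}; Juno={lower,upper}).
Every remaining set overlaps one of these, and no 6 of the listed sets are pairwise disjoint, so 5 is the maximum.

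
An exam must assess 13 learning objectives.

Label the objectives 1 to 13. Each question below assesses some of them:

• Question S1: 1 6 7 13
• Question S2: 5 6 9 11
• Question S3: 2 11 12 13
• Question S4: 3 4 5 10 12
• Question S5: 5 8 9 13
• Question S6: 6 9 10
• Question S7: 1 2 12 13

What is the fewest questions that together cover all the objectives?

S1 and S3 and S4 and S5 together: S1 ∪ S3 ∪ S4 ∪ S5 = {1, 2, 3, 4, 5, 6, 7, 8, 9, 10, 11, 12, 13} — every objective is covered.
Only S5 contains 8, so S5 is forced; the remaining 9 objectives need at least 3 more questions (each remaining question adds at most 4) — so at least 4 questions are needed, and 4 is optimal.

4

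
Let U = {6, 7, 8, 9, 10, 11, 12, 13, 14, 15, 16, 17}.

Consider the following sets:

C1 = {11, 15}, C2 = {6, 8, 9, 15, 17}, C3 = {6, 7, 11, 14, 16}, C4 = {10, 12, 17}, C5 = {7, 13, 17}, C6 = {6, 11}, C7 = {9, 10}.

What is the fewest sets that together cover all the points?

C2, C3, C4, and C5 cover everything between them: the union {6, 7, 8, 9, 10, 11, 12, 13, 14, 15, 16, 17} is all of U.
Only C5 contains 13, so C5 is forced; the remaining 9 points need at least 3 more sets (each remaining set adds at most 4) — so at least 4 sets are needed, and 4 is optimal.

4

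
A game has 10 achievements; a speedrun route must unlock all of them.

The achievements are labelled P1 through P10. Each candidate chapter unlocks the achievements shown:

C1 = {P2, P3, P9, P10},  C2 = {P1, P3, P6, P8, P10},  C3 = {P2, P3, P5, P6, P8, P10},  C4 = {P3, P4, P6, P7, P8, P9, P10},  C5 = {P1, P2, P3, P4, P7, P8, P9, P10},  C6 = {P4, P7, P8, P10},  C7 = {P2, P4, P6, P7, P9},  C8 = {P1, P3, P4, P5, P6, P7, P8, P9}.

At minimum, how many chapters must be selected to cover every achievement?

C3 and C8 together: C3 ∪ C8 = {P1, P2, P3, P4, P5, P6, P7, P8, P9, P10} — every achievement is covered.
No single chapter has all 10 achievements (the largest, C5, has 8), so 2 is optimal.

2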